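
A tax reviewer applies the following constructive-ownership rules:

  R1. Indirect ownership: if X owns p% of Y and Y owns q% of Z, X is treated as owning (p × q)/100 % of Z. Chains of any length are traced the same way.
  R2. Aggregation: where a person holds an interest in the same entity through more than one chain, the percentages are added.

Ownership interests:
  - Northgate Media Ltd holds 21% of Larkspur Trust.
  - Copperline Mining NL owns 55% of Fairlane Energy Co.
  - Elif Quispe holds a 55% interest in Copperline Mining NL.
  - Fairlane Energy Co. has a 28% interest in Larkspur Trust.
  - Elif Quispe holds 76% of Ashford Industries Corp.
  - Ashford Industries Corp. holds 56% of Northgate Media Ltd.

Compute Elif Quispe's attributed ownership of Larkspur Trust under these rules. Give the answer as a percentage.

Chain via Ashford Industries Corp. → Northgate Media Ltd (R1): 76% × 56% × 21% = 8.9376% of Larkspur Trust.
Chain via Copperline Mining NL → Fairlane Energy Co. (R1): 55% × 55% × 28% = 8.47% of Larkspur Trust.
Aggregating (R2): 8.9376% + 8.47% = 17.4076%.

17.4076%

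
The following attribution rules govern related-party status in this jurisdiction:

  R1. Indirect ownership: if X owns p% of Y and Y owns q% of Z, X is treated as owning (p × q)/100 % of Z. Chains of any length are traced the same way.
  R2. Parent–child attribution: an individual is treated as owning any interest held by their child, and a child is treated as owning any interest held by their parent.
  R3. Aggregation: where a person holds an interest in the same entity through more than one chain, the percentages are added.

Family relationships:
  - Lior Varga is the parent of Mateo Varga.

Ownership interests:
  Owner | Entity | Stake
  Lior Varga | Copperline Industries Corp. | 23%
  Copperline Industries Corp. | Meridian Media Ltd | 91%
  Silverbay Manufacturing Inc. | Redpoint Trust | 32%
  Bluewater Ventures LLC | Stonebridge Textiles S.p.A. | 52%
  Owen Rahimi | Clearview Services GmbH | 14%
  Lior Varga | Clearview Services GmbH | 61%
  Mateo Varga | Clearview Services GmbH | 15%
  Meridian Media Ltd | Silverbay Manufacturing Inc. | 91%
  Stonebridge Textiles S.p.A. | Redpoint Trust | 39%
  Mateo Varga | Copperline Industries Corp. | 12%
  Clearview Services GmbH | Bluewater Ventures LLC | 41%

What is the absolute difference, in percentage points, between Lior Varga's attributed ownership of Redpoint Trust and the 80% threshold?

64.406032

By parent–child attribution (R2), Lior Varga is treated as also owning Mateo Varga's interest in Clearview Services GmbH, giving 61% + 15% = 76%.
By parent–child attribution (R2), Lior Varga is treated as also owning Mateo Varga's interest in Copperline Industries Corp, giving 23% + 12% = 35%.
Chain via Clearview Services GmbH → Bluewater Ventures LLC → Stonebridge Textiles S.p.A. (R1): 76% × 41% × 52% × 39% = 6.319248% of Redpoint Trust.
Chain via Copperline Industries Corp. → Meridian Media Ltd → Silverbay Manufacturing Inc. (R1): 35% × 91% × 91% × 32% = 9.27472% of Redpoint Trust.
Aggregating (R3): 6.319248% + 9.27472% = 15.593968%.
15.593968% falls short of the 80% threshold by 64.406032 percentage points.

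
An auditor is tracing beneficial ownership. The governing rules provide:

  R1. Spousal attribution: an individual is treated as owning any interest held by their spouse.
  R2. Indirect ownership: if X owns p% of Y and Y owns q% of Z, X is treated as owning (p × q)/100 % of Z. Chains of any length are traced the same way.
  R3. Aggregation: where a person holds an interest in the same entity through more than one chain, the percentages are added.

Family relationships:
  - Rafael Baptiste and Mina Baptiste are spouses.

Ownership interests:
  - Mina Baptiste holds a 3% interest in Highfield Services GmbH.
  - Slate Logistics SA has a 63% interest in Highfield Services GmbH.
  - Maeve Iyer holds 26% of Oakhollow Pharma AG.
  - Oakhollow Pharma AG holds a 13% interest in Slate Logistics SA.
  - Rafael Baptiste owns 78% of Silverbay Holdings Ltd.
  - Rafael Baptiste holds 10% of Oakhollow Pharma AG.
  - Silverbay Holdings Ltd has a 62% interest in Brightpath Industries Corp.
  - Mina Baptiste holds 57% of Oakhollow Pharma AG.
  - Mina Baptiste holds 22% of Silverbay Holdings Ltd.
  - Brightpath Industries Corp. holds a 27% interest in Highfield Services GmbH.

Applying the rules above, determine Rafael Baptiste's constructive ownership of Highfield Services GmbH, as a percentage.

25.2273%

By spousal attribution (R1), Rafael Baptiste is treated as also owning Mina Baptiste's interest in Silverbay Holdings Ltd, giving 78% + 22% = 100%.
By spousal attribution (R1), Rafael Baptiste is treated as also owning Mina Baptiste's interest in Oakhollow Pharma AG, giving 10% + 57% = 67%.
By spousal attribution (R1), Rafael Baptiste is treated as owning Mina Baptiste's 3% interest in Highfield Services GmbH.
Chain via Silverbay Holdings Ltd → Brightpath Industries Corp. (R2): 100% × 62% × 27% = 16.74% of Highfield Services GmbH.
Chain via Oakhollow Pharma AG → Slate Logistics SA (R2): 67% × 13% × 63% = 5.4873% of Highfield Services GmbH.
Direct interest in Highfield Services GmbH: 3%.
Aggregating (R3): 16.74% + 5.4873% + 3% = 25.2273%.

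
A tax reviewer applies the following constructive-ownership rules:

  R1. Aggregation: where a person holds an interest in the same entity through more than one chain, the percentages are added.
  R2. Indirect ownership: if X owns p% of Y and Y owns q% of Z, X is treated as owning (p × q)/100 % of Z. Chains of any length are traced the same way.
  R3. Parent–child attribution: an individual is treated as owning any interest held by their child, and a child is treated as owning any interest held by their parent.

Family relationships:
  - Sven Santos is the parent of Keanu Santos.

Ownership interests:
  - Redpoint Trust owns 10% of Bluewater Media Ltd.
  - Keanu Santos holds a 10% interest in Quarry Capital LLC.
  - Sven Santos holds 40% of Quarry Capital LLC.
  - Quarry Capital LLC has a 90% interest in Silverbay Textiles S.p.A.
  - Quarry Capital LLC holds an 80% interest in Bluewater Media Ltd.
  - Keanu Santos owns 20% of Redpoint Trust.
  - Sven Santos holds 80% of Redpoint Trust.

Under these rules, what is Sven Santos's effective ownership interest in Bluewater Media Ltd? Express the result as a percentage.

By parent–child attribution (R3), Sven Santos is treated as also owning Keanu Santos's interest in Quarry Capital LLC, giving 40% + 10% = 50%.
By parent–child attribution (R3), Sven Santos is treated as also owning Keanu Santos's interest in Redpoint Trust, giving 80% + 20% = 100%.
Chain via Quarry Capital LLC (R2): 50% × 80% = 40% of Bluewater Media Ltd.
Chain via Redpoint Trust (R2): 100% × 10% = 10% of Bluewater Media Ltd.
Aggregating (R1): 40% + 10% = 50%.

50%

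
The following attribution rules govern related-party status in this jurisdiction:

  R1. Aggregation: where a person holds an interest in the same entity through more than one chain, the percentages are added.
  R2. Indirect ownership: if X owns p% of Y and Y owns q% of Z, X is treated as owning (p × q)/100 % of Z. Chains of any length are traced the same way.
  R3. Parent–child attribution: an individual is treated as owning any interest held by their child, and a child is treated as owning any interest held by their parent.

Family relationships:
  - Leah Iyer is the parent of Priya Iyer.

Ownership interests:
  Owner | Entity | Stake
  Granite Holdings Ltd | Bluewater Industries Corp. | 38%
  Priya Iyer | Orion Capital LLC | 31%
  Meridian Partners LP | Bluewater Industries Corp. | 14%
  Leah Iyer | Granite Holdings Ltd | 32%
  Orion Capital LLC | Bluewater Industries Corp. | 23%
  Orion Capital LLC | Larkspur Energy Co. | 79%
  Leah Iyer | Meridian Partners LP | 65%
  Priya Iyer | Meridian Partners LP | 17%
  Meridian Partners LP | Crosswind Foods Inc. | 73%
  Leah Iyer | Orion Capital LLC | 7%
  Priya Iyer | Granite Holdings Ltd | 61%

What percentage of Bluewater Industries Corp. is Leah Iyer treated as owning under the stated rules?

55.56%

By parent–child attribution (R3), Leah Iyer is treated as also owning Priya Iyer's interest in Meridian Partners LP, giving 65% + 17% = 82%.
By parent–child attribution (R3), Leah Iyer is treated as also owning Priya Iyer's interest in Orion Capital LLC, giving 7% + 31% = 38%.
By parent–child attribution (R3), Leah Iyer is treated as also owning Priya Iyer's interest in Granite Holdings Ltd, giving 32% + 61% = 93%.
Chain via Meridian Partners LP (R2): 82% × 14% = 11.48% of Bluewater Industries Corp.
Chain via Orion Capital LLC (R2): 38% × 23% = 8.74% of Bluewater Industries Corp.
Chain via Granite Holdings Ltd (R2): 93% × 38% = 35.34% of Bluewater Industries Corp.
Aggregating (R1): 11.48% + 8.74% + 35.34% = 55.56%.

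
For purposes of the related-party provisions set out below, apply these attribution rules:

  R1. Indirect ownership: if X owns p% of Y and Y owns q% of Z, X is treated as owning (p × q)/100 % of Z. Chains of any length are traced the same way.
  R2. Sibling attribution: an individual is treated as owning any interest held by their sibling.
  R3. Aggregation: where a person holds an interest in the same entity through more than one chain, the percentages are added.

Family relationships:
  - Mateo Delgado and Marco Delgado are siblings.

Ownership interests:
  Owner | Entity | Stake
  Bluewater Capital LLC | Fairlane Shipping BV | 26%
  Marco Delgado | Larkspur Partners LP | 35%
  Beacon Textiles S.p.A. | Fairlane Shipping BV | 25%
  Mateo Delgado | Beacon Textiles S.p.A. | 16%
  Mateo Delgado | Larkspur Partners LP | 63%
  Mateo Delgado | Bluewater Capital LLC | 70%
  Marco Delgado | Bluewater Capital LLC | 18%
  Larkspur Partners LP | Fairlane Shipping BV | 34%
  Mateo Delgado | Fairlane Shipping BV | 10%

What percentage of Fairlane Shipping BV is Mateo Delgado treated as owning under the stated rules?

70.2%

By sibling attribution (R2), Mateo Delgado is treated as also owning Marco Delgado's interest in Larkspur Partners LP, giving 63% + 35% = 98%.
By sibling attribution (R2), Mateo Delgado is treated as also owning Marco Delgado's interest in Bluewater Capital LLC, giving 70% + 18% = 88%.
Chain via Larkspur Partners LP (R1): 98% × 34% = 33.32% of Fairlane Shipping BV.
Chain via Beacon Textiles S.p.A. (R1): 16% × 25% = 4% of Fairlane Shipping BV.
Chain via Bluewater Capital LLC (R1): 88% × 26% = 22.88% of Fairlane Shipping BV.
Direct interest in Fairlane Shipping BV: 10%.
Aggregating (R3): 33.32% + 4% + 22.88% + 10% = 70.2%.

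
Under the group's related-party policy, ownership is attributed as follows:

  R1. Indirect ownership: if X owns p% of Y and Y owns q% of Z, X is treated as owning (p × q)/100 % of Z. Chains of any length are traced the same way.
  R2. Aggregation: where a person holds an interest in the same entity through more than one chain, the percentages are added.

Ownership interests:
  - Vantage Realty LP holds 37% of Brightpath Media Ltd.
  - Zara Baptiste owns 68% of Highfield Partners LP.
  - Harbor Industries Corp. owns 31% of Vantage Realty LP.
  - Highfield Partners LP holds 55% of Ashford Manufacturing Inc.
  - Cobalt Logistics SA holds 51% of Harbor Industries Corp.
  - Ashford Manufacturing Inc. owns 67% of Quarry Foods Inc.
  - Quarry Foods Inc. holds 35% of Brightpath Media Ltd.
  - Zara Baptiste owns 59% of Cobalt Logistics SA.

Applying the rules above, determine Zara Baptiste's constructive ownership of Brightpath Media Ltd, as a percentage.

Chain via Highfield Partners LP → Ashford Manufacturing Inc. → Quarry Foods Inc. (R1): 68% × 55% × 67% × 35% = 8.7703% of Brightpath Media Ltd.
Chain via Cobalt Logistics SA → Harbor Industries Corp. → Vantage Realty LP (R1): 59% × 51% × 31% × 37% = 3.451323% of Brightpath Media Ltd.
Aggregating (R2): 8.7703% + 3.451323% = 12.221623%.

12.221623%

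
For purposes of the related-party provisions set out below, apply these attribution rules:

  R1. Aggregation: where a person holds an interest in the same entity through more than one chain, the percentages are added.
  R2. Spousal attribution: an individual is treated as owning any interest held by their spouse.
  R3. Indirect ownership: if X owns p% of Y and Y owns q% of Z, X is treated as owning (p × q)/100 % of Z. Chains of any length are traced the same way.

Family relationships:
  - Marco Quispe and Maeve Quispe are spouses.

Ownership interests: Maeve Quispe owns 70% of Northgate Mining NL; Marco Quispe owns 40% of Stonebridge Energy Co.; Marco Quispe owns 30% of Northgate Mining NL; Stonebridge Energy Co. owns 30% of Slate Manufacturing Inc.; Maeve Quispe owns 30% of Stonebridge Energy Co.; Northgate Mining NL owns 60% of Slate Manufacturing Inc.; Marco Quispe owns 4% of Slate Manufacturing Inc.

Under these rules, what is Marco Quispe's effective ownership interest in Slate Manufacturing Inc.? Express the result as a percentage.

By spousal attribution (R2), Marco Quispe is treated as also owning Maeve Quispe's interest in Stonebridge Energy Co, giving 40% + 30% = 70%.
By spousal attribution (R2), Marco Quispe is treated as also owning Maeve Quispe's interest in Northgate Mining NL, giving 30% + 70% = 100%.
Chain via Stonebridge Energy Co. (R3): 70% × 30% = 21% of Slate Manufacturing Inc.
Chain via Northgate Mining NL (R3): 100% × 60% = 60% of Slate Manufacturing Inc.
Direct interest in Slate Manufacturing Inc: 4%.
Aggregating (R1): 21% + 60% + 4% = 85%.

85%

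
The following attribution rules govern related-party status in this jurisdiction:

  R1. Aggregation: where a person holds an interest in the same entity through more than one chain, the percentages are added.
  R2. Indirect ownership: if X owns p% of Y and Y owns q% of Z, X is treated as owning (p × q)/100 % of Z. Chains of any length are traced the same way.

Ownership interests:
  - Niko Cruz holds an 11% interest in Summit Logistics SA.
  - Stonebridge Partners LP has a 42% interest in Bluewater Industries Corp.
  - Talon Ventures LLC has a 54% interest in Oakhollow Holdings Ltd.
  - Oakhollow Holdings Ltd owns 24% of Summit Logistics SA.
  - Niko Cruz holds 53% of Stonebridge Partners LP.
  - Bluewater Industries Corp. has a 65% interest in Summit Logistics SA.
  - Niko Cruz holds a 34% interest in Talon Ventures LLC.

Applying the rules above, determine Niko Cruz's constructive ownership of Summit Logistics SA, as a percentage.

Chain via Talon Ventures LLC → Oakhollow Holdings Ltd (R2): 34% × 54% × 24% = 4.4064% of Summit Logistics SA.
Chain via Stonebridge Partners LP → Bluewater Industries Corp. (R2): 53% × 42% × 65% = 14.469% of Summit Logistics SA.
Direct interest in Summit Logistics SA: 11%.
Aggregating (R1): 4.4064% + 14.469% + 11% = 29.8754%.

29.8754%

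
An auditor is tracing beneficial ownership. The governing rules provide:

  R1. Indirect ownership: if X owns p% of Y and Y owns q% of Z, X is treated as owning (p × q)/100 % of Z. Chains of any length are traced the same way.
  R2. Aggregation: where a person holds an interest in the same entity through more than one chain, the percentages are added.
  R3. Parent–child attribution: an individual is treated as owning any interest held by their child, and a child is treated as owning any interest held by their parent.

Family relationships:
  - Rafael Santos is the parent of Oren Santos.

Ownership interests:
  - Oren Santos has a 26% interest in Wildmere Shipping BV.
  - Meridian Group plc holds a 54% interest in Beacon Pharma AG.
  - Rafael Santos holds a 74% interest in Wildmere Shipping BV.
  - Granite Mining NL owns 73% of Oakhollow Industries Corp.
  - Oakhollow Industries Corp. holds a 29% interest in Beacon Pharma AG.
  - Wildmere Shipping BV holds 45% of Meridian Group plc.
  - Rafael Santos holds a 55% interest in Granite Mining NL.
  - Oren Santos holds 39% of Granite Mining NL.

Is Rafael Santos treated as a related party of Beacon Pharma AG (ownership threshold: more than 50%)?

By parent–child attribution (R3), Rafael Santos is treated as also owning Oren Santos's interest in Granite Mining NL, giving 55% + 39% = 94%.
By parent–child attribution (R3), Rafael Santos is treated as also owning Oren Santos's interest in Wildmere Shipping BV, giving 74% + 26% = 100%.
Chain via Granite Mining NL → Oakhollow Industries Corp. (R1): 94% × 73% × 29% = 19.8998% of Beacon Pharma AG.
Chain via Wildmere Shipping BV → Meridian Group plc (R1): 100% × 45% × 54% = 24.3% of Beacon Pharma AG.
Aggregating (R2): 19.8998% + 24.3% = 44.1998%.
44.1998% does not exceed the 50% threshold, so Rafael is not a related party to Beacon Pharma AG.

No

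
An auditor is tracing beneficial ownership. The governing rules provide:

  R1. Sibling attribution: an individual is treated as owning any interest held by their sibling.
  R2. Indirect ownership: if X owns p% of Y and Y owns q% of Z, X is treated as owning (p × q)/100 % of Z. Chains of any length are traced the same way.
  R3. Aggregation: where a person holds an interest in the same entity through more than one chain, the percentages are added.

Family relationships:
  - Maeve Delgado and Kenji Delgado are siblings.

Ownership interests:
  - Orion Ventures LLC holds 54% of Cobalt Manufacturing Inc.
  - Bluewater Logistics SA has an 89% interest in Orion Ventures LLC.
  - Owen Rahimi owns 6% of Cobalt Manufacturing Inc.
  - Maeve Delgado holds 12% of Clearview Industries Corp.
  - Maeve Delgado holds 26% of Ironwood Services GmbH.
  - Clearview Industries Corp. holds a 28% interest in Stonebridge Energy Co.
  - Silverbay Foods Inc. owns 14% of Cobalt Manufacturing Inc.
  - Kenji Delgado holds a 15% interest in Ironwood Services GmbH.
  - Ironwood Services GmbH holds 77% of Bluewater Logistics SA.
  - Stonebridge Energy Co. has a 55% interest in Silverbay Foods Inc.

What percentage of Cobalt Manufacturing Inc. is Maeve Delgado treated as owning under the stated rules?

By sibling attribution (R1), Maeve Delgado is treated as also owning Kenji Delgado's interest in Ironwood Services GmbH, giving 26% + 15% = 41%.
Chain via Clearview Industries Corp. → Stonebridge Energy Co. → Silverbay Foods Inc. (R2): 12% × 28% × 55% × 14% = 0.25872% of Cobalt Manufacturing Inc.
Chain via Ironwood Services GmbH → Bluewater Logistics SA → Orion Ventures LLC (R2): 41% × 77% × 89% × 54% = 15.172542% of Cobalt Manufacturing Inc.
Aggregating (R3): 0.25872% + 15.172542% = 15.431262%.

15.431262%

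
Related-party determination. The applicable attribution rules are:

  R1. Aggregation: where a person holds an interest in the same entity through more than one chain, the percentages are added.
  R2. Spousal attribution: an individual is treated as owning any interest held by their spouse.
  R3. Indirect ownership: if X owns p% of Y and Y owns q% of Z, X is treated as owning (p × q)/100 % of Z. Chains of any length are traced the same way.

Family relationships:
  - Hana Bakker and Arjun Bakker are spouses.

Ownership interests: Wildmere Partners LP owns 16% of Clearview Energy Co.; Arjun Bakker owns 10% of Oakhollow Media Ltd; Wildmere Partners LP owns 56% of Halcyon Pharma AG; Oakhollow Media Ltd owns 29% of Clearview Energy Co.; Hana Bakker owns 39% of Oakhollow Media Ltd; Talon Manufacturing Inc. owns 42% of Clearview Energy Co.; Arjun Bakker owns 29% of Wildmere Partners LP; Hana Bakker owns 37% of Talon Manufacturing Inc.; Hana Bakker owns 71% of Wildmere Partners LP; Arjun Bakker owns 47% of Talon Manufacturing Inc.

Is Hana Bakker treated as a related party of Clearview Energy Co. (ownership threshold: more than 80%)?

No

By spousal attribution (R2), Hana Bakker is treated as also owning Arjun Bakker's interest in Talon Manufacturing Inc, giving 37% + 47% = 84%.
By spousal attribution (R2), Hana Bakker is treated as also owning Arjun Bakker's interest in Oakhollow Media Ltd, giving 39% + 10% = 49%.
By spousal attribution (R2), Hana Bakker is treated as also owning Arjun Bakker's interest in Wildmere Partners LP, giving 71% + 29% = 100%.
Chain via Talon Manufacturing Inc. (R3): 84% × 42% = 35.28% of Clearview Energy Co.
Chain via Oakhollow Media Ltd (R3): 49% × 29% = 14.21% of Clearview Energy Co.
Chain via Wildmere Partners LP (R3): 100% × 16% = 16% of Clearview Energy Co.
Aggregating (R1): 35.28% + 14.21% + 16% = 65.49%.
65.49% does not exceed the 80% threshold, so Hana is not a related party to Clearview Energy Co.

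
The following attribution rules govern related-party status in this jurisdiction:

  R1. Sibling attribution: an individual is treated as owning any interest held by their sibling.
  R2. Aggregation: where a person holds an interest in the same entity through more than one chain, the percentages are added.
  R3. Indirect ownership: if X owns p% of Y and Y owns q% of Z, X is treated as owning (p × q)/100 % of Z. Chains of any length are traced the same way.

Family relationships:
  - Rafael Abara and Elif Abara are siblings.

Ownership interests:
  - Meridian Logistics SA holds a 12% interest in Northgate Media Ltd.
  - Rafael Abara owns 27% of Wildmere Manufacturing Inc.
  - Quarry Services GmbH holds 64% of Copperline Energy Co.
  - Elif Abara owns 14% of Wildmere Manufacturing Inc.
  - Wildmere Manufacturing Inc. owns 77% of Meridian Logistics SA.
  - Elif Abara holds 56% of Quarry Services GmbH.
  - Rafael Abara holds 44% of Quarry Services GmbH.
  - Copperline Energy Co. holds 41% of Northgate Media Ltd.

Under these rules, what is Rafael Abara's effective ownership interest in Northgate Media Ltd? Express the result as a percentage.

30.0284%

By sibling attribution (R1), Rafael Abara is treated as also owning Elif Abara's interest in Wildmere Manufacturing Inc, giving 27% + 14% = 41%.
By sibling attribution (R1), Rafael Abara is treated as also owning Elif Abara's interest in Quarry Services GmbH, giving 44% + 56% = 100%.
Chain via Wildmere Manufacturing Inc. → Meridian Logistics SA (R3): 41% × 77% × 12% = 3.7884% of Northgate Media Ltd.
Chain via Quarry Services GmbH → Copperline Energy Co. (R3): 100% × 64% × 41% = 26.24% of Northgate Media Ltd.
Aggregating (R2): 3.7884% + 26.24% = 30.0284%.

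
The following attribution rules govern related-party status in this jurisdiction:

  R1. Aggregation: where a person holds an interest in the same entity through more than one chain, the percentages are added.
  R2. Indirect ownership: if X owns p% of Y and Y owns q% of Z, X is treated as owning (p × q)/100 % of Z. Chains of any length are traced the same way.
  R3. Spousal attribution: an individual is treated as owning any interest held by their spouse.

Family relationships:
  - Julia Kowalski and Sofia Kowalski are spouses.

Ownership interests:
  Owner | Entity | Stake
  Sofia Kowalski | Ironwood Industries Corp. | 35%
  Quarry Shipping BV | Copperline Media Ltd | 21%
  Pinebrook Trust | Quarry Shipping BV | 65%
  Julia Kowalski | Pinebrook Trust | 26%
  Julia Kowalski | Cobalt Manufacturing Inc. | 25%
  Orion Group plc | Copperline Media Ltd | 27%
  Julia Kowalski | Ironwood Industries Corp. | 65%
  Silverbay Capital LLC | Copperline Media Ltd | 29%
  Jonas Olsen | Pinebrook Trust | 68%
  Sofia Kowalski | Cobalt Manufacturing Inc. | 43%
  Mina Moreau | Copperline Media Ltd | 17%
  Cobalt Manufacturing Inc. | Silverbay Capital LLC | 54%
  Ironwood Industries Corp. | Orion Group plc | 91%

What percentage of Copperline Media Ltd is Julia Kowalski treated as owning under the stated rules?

38.7678%

By spousal attribution (R3), Julia Kowalski is treated as also owning Sofia Kowalski's interest in Cobalt Manufacturing Inc, giving 25% + 43% = 68%.
By spousal attribution (R3), Julia Kowalski is treated as also owning Sofia Kowalski's interest in Ironwood Industries Corp, giving 65% + 35% = 100%.
Chain via Cobalt Manufacturing Inc. → Silverbay Capital LLC (R2): 68% × 54% × 29% = 10.6488% of Copperline Media Ltd.
Chain via Pinebrook Trust → Quarry Shipping BV (R2): 26% × 65% × 21% = 3.549% of Copperline Media Ltd.
Chain via Ironwood Industries Corp. → Orion Group plc (R2): 100% × 91% × 27% = 24.57% of Copperline Media Ltd.
Aggregating (R1): 10.6488% + 3.549% + 24.57% = 38.7678%.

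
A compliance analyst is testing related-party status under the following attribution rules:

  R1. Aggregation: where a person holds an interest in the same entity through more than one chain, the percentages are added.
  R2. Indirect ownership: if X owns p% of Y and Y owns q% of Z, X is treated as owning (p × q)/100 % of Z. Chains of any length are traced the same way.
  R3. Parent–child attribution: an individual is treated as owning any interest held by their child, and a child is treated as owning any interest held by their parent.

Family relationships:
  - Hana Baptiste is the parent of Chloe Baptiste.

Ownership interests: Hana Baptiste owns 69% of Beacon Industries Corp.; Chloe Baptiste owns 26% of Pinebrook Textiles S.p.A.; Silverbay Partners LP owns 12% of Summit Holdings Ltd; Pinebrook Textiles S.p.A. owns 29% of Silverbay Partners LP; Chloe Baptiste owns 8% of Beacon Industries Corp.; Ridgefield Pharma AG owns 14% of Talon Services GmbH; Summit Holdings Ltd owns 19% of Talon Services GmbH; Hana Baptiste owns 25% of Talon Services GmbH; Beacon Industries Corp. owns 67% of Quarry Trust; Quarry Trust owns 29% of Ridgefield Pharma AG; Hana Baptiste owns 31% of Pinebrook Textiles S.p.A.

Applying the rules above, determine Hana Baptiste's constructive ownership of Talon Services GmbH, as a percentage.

By parent–child attribution (R3), Hana Baptiste is treated as also owning Chloe Baptiste's interest in Beacon Industries Corp, giving 69% + 8% = 77%.
By parent–child attribution (R3), Hana Baptiste is treated as also owning Chloe Baptiste's interest in Pinebrook Textiles S.p.A, giving 31% + 26% = 57%.
Chain via Beacon Industries Corp. → Quarry Trust → Ridgefield Pharma AG (R2): 77% × 67% × 29% × 14% = 2.094554% of Talon Services GmbH.
Chain via Pinebrook Textiles S.p.A. → Silverbay Partners LP → Summit Holdings Ltd (R2): 57% × 29% × 12% × 19% = 0.376884% of Talon Services GmbH.
Direct interest in Talon Services GmbH: 25%.
Aggregating (R1): 2.094554% + 0.376884% + 25% = 27.471438%.

27.471438%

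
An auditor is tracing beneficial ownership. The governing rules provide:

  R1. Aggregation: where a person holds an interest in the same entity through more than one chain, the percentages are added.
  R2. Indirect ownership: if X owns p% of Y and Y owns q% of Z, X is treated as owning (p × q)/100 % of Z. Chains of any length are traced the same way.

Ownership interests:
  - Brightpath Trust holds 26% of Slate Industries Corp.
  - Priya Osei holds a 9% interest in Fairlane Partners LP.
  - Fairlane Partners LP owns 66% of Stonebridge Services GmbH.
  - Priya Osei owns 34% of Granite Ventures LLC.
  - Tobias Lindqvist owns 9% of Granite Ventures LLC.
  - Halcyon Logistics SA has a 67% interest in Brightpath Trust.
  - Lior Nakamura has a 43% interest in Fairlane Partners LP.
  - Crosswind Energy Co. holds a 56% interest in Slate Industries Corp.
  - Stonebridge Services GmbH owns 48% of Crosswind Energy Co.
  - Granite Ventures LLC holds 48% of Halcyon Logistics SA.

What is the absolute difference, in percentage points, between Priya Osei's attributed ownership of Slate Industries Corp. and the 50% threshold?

Chain via Fairlane Partners LP → Stonebridge Services GmbH → Crosswind Energy Co. (R2): 9% × 66% × 48% × 56% = 1.596672% of Slate Industries Corp.
Chain via Granite Ventures LLC → Halcyon Logistics SA → Brightpath Trust (R2): 34% × 48% × 67% × 26% = 2.842944% of Slate Industries Corp.
Aggregating (R1): 1.596672% + 2.842944% = 4.439616%.
4.439616% falls short of the 50% threshold by 45.560384 percentage points.

45.560384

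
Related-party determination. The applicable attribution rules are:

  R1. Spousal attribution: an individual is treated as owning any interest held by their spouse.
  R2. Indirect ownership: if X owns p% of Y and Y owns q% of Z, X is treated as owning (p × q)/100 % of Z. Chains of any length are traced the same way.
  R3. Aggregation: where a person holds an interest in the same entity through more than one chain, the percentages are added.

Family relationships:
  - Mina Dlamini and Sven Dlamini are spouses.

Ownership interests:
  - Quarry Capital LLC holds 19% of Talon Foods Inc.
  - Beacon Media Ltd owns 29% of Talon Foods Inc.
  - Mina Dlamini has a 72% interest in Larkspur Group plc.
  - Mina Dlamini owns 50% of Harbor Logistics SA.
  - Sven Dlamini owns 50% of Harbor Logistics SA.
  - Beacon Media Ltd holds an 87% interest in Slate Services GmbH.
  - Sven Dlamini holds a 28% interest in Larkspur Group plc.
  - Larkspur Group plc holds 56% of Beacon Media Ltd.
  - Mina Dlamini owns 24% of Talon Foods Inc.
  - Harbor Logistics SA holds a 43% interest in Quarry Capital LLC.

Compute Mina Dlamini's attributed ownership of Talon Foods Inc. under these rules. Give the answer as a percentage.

By spousal attribution (R1), Mina Dlamini is treated as also owning Sven Dlamini's interest in Harbor Logistics SA, giving 50% + 50% = 100%.
By spousal attribution (R1), Mina Dlamini is treated as also owning Sven Dlamini's interest in Larkspur Group plc, giving 72% + 28% = 100%.
Chain via Harbor Logistics SA → Quarry Capital LLC (R2): 100% × 43% × 19% = 8.17% of Talon Foods Inc.
Chain via Larkspur Group plc → Beacon Media Ltd (R2): 100% × 56% × 29% = 16.24% of Talon Foods Inc.
Direct interest in Talon Foods Inc: 24%.
Aggregating (R3): 8.17% + 16.24% + 24% = 48.41%.

48.41%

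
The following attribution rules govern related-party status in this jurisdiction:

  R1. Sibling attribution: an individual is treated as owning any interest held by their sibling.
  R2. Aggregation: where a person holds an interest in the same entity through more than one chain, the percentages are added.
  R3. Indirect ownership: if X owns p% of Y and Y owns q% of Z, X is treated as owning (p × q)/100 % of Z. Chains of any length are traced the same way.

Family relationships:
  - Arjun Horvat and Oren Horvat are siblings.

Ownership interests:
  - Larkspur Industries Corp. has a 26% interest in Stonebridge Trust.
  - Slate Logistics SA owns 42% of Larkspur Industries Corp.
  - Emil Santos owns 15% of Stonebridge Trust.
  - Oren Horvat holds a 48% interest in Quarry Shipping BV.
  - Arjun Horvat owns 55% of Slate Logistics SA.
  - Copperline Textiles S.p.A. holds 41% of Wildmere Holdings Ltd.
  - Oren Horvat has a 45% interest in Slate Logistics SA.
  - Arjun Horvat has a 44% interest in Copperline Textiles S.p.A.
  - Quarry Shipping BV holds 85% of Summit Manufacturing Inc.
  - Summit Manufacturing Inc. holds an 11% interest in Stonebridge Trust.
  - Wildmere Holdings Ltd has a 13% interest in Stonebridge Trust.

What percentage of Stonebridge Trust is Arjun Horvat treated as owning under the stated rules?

By sibling attribution (R1), Arjun Horvat is treated as also owning Oren Horvat's interest in Slate Logistics SA, giving 55% + 45% = 100%.
By sibling attribution (R1), Arjun Horvat is treated as owning Oren Horvat's 48% interest in Quarry Shipping BV.
Chain via Slate Logistics SA → Larkspur Industries Corp. (R3): 100% × 42% × 26% = 10.92% of Stonebridge Trust.
Chain via Copperline Textiles S.p.A. → Wildmere Holdings Ltd (R3): 44% × 41% × 13% = 2.3452% of Stonebridge Trust.
Chain via Quarry Shipping BV → Summit Manufacturing Inc. (R3): 48% × 85% × 11% = 4.488% of Stonebridge Trust.
Aggregating (R2): 10.92% + 2.3452% + 4.488% = 17.7532%.

17.7532%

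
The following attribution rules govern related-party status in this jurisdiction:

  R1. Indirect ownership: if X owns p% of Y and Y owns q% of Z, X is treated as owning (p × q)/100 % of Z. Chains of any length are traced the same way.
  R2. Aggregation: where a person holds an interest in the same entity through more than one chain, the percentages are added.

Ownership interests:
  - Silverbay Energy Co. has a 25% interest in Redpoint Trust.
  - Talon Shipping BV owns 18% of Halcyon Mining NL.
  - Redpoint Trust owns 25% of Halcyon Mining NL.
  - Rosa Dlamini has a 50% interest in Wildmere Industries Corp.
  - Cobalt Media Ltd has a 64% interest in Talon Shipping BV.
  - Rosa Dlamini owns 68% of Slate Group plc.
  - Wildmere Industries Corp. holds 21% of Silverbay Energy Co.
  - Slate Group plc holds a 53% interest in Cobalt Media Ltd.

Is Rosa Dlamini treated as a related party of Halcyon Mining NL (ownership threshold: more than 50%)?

No

Chain via Wildmere Industries Corp. → Silverbay Energy Co. → Redpoint Trust (R1): 50% × 21% × 25% × 25% = 0.65625% of Halcyon Mining NL.
Chain via Slate Group plc → Cobalt Media Ltd → Talon Shipping BV (R1): 68% × 53% × 64% × 18% = 4.151808% of Halcyon Mining NL.
Aggregating (R2): 0.65625% + 4.151808% = 4.808058%.
4.808058% does not exceed the 50% threshold, so Rosa is not a related party to Halcyon Mining NL.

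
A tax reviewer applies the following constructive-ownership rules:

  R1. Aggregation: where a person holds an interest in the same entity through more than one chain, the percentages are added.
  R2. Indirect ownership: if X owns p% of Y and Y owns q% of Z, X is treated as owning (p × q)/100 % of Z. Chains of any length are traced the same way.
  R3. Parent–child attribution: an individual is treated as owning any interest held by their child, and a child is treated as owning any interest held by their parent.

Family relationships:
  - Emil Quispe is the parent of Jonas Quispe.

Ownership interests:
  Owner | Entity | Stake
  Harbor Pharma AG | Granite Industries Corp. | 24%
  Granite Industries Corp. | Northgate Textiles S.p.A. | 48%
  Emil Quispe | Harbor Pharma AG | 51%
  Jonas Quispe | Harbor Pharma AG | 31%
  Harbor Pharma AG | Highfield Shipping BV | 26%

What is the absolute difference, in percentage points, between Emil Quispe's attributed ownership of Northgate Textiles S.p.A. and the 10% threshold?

By parent–child attribution (R3), Emil Quispe is treated as also owning Jonas Quispe's interest in Harbor Pharma AG, giving 51% + 31% = 82%.
Chain via Harbor Pharma AG → Granite Industries Corp. (R2): 82% × 24% × 48% = 9.4464% of Northgate Textiles S.p.A.
9.4464% falls short of the 10% threshold by 0.5536 percentage points.

0.5536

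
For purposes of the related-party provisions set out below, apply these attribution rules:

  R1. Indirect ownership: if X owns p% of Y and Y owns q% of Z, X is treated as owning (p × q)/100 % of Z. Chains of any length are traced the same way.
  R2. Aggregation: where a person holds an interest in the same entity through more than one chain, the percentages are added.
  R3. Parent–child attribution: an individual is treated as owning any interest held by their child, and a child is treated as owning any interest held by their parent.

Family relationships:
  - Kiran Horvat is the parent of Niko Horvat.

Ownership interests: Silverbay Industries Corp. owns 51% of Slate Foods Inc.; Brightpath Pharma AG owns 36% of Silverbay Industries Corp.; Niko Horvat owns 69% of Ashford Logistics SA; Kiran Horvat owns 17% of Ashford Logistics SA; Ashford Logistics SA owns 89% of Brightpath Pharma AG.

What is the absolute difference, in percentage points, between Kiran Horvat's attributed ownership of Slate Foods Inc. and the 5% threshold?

By parent–child attribution (R3), Kiran Horvat is treated as also owning Niko Horvat's interest in Ashford Logistics SA, giving 17% + 69% = 86%.
Chain via Ashford Logistics SA → Brightpath Pharma AG → Silverbay Industries Corp. (R1): 86% × 89% × 36% × 51% = 14.052744% of Slate Foods Inc.
14.052744% exceeds the 5% threshold by 9.052744 percentage points.

9.052744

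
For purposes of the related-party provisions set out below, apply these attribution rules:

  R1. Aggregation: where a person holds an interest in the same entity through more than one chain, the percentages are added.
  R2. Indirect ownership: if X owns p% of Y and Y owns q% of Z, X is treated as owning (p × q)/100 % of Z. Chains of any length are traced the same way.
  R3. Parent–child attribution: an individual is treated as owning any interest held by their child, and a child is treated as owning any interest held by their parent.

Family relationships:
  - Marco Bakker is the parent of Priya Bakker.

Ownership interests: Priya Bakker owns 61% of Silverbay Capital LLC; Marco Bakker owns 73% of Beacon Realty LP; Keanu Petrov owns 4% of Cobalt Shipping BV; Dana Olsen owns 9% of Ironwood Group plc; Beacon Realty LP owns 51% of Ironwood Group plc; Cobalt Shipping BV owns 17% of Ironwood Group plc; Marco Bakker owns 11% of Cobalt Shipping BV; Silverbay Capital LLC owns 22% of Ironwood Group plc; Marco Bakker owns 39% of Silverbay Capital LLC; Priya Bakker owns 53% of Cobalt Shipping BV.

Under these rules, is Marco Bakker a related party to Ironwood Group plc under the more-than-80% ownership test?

By parent–child attribution (R3), Marco Bakker is treated as also owning Priya Bakker's interest in Silverbay Capital LLC, giving 39% + 61% = 100%.
By parent–child attribution (R3), Marco Bakker is treated as also owning Priya Bakker's interest in Cobalt Shipping BV, giving 11% + 53% = 64%.
Chain via Silverbay Capital LLC (R2): 100% × 22% = 22% of Ironwood Group plc.
Chain via Beacon Realty LP (R2): 73% × 51% = 37.23% of Ironwood Group plc.
Chain via Cobalt Shipping BV (R2): 64% × 17% = 10.88% of Ironwood Group plc.
Aggregating (R1): 22% + 37.23% + 10.88% = 70.11%.
70.11% does not exceed the 80% threshold, so Marco is not a related party to Ironwood Group plc.

No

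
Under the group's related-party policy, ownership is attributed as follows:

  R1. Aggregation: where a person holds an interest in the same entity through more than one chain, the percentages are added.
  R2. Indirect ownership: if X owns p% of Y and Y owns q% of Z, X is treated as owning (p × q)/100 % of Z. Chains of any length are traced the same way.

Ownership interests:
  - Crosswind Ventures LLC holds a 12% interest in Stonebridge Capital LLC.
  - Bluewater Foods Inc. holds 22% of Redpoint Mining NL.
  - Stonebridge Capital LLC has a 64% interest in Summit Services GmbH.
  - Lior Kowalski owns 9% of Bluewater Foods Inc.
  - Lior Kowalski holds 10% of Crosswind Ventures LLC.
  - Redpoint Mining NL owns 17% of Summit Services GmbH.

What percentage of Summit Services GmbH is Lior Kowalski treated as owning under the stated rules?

Chain via Crosswind Ventures LLC → Stonebridge Capital LLC (R2): 10% × 12% × 64% = 0.768% of Summit Services GmbH.
Chain via Bluewater Foods Inc. → Redpoint Mining NL (R2): 9% × 22% × 17% = 0.3366% of Summit Services GmbH.
Aggregating (R1): 0.768% + 0.3366% = 1.1046%.

1.1046%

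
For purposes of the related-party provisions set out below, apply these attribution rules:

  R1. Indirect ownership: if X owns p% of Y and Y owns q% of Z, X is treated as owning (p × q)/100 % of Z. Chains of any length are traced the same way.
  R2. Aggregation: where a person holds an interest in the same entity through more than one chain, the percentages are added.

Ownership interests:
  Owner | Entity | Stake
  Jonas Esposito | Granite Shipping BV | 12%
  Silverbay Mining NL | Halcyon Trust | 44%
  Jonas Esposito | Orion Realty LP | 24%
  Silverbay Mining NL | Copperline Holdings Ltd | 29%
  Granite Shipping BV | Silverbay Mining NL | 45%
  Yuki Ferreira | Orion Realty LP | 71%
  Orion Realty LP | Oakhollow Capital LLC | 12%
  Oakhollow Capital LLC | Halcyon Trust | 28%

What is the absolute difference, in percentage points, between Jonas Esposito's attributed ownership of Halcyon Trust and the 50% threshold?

Chain via Granite Shipping BV → Silverbay Mining NL (R1): 12% × 45% × 44% = 2.376% of Halcyon Trust.
Chain via Orion Realty LP → Oakhollow Capital LLC (R1): 24% × 12% × 28% = 0.8064% of Halcyon Trust.
Aggregating (R2): 2.376% + 0.8064% = 3.1824%.
3.1824% falls short of the 50% threshold by 46.8176 percentage points.

46.8176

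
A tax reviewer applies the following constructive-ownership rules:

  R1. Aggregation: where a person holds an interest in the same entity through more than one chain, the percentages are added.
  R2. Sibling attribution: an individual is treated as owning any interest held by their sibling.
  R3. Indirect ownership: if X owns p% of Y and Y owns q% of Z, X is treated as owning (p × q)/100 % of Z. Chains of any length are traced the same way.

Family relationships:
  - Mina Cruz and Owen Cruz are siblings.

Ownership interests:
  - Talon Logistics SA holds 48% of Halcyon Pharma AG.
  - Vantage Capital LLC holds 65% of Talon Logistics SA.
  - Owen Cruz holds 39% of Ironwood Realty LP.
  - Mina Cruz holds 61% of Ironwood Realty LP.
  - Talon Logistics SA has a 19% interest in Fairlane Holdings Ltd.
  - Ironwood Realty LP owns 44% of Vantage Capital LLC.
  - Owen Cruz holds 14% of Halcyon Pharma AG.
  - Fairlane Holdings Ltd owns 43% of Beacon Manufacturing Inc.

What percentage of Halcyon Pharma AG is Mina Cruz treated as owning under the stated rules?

27.728%

By sibling attribution (R2), Mina Cruz is treated as also owning Owen Cruz's interest in Ironwood Realty LP, giving 61% + 39% = 100%.
By sibling attribution (R2), Mina Cruz is treated as owning Owen Cruz's 14% interest in Halcyon Pharma AG.
Chain via Ironwood Realty LP → Vantage Capital LLC → Talon Logistics SA (R3): 100% × 44% × 65% × 48% = 13.728% of Halcyon Pharma AG.
Direct interest in Halcyon Pharma AG: 14%.
Aggregating (R1): 13.728% + 14% = 27.728%.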